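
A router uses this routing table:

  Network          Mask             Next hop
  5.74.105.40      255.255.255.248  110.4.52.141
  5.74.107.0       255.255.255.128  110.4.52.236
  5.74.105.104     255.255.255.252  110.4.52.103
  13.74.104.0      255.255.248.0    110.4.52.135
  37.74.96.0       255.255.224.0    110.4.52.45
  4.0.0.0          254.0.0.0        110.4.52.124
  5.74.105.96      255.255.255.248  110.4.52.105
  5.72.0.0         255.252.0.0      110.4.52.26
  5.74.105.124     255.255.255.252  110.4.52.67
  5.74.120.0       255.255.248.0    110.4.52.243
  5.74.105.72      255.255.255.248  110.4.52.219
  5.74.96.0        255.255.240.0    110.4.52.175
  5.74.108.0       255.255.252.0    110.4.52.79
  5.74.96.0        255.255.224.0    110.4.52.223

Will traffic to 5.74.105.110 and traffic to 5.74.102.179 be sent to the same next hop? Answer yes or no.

5.74.105.110: longest match 5.74.96.0/20 -> 110.4.52.175
5.74.102.179: longest match 5.74.96.0/20 -> 110.4.52.175

yes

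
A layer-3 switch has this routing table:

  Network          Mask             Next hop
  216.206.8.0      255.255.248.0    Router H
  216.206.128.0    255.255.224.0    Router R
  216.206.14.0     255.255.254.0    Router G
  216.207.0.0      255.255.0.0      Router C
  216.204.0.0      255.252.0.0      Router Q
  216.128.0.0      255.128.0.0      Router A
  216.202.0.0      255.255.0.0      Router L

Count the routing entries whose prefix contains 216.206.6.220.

2

Prefixes containing 216.206.6.220:
  216.128.0.0/9 (216.128.0.0 - 216.255.255.255)
  216.204.0.0/14 (216.204.0.0 - 216.207.255.255)
Total matching entries: 2.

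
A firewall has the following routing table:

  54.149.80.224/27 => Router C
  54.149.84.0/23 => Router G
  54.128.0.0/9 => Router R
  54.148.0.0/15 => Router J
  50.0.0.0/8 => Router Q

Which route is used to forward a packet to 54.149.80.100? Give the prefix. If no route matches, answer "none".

54.148.0.0/15

Entries matching 54.149.80.100:
  54.128.0.0/9 (54.128.0.0 - 54.255.255.255)
  54.148.0.0/15 (54.148.0.0 - 54.149.255.255)
Most specific is 54.148.0.0/15.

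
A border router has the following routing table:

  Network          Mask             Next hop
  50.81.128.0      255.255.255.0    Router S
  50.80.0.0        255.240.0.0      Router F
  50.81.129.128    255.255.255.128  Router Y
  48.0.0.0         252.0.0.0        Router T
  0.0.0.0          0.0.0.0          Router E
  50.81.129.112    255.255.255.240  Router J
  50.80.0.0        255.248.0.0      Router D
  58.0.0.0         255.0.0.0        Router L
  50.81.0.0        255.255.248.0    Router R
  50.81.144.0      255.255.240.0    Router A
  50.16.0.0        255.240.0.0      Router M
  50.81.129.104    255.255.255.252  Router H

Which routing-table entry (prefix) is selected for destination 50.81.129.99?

50.80.0.0/13

Entries matching 50.81.129.99:
  0.0.0.0/0 (default, matches everything)
  48.0.0.0/6 (48.0.0.0 - 51.255.255.255)
  50.80.0.0/12 (50.80.0.0 - 50.95.255.255)
  50.80.0.0/13 (50.80.0.0 - 50.87.255.255)
Most specific is 50.80.0.0/13.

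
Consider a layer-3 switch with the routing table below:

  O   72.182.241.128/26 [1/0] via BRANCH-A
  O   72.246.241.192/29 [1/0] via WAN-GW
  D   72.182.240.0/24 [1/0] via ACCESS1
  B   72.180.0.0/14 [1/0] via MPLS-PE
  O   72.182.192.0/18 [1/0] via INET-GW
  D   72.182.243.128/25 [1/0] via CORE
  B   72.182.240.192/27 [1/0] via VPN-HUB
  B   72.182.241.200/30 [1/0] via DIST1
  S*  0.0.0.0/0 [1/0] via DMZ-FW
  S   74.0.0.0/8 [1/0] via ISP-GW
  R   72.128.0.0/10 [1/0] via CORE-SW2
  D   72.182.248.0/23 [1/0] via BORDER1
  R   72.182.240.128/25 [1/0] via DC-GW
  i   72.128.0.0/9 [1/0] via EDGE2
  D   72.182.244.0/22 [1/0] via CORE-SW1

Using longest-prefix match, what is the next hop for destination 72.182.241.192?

Routes whose prefix contains 72.182.241.192:
  0.0.0.0/0 (default, matches everything) -> DMZ-FW
  72.128.0.0/9 (72.128.0.0 - 72.255.255.255) -> EDGE2
  72.128.0.0/10 (72.128.0.0 - 72.191.255.255) -> CORE-SW2
  72.180.0.0/14 (72.180.0.0 - 72.183.255.255) -> MPLS-PE
  72.182.192.0/18 (72.182.192.0 - 72.182.255.255) -> INET-GW
More-specific entries that do NOT match:
  72.182.241.200/30 (72.182.241.200 - 72.182.241.203) does not contain 72.182.241.192
  72.246.241.192/29 (72.246.241.192 - 72.246.241.199) does not contain 72.182.241.192
  72.182.240.192/27 (72.182.240.192 - 72.182.240.223) does not contain 72.182.241.192
  72.182.241.128/26 (72.182.241.128 - 72.182.241.191) does not contain 72.182.241.192
  72.182.243.128/25 (72.182.243.128 - 72.182.243.255) does not contain 72.182.241.192
  72.182.240.128/25 (72.182.240.128 - 72.182.240.255) does not contain 72.182.241.192
  72.182.240.0/24 (72.182.240.0 - 72.182.240.255) does not contain 72.182.241.192
  72.182.248.0/23 (72.182.248.0 - 72.182.249.255) does not contain 72.182.241.192
  72.182.244.0/22 (72.182.244.0 - 72.182.247.255) does not contain 72.182.241.192
Longest matching prefix is /18 -> next hop INET-GW.

INET-GW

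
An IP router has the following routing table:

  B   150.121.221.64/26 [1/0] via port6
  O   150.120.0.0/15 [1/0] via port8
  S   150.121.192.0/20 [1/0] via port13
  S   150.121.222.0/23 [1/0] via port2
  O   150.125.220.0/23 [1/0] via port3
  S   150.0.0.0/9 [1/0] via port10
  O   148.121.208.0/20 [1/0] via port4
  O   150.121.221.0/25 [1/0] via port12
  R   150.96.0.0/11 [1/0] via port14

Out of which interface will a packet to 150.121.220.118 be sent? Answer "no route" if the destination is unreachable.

port8

Routes whose prefix contains 150.121.220.118:
  150.0.0.0/9 (150.0.0.0 - 150.127.255.255) -> port10
  150.96.0.0/11 (150.96.0.0 - 150.127.255.255) -> port14
  150.120.0.0/15 (150.120.0.0 - 150.121.255.255) -> port8
More-specific entries that do NOT match:
  150.121.221.64/26 (150.121.221.64 - 150.121.221.127) does not contain 150.121.220.118
  150.121.221.0/25 (150.121.221.0 - 150.121.221.127) does not contain 150.121.220.118
  150.121.222.0/23 (150.121.222.0 - 150.121.223.255) does not contain 150.121.220.118
  150.125.220.0/23 (150.125.220.0 - 150.125.221.255) does not contain 150.121.220.118
  150.121.192.0/20 (150.121.192.0 - 150.121.207.255) does not contain 150.121.220.118
  148.121.208.0/20 (148.121.208.0 - 148.121.223.255) does not contain 150.121.220.118
Longest matching prefix is /15 -> interface port8.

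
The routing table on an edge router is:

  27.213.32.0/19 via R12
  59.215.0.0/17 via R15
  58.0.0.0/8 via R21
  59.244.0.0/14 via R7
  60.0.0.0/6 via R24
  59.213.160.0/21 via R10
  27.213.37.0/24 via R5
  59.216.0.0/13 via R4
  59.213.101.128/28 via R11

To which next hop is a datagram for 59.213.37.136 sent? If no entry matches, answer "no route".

no route

No entry's prefix contains 59.213.37.136; there is no default route.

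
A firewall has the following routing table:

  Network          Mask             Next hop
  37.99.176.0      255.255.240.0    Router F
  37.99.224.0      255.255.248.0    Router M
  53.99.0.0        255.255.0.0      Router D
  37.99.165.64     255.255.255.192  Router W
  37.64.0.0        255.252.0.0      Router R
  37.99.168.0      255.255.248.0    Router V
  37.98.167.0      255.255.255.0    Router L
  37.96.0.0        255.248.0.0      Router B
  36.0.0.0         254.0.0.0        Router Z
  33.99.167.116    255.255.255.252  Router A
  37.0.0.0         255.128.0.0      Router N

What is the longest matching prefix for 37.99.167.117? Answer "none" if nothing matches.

37.96.0.0/13

Entries matching 37.99.167.117:
  36.0.0.0/7 (36.0.0.0 - 37.255.255.255)
  37.0.0.0/9 (37.0.0.0 - 37.127.255.255)
  37.96.0.0/13 (37.96.0.0 - 37.103.255.255)
Most specific is 37.96.0.0/13.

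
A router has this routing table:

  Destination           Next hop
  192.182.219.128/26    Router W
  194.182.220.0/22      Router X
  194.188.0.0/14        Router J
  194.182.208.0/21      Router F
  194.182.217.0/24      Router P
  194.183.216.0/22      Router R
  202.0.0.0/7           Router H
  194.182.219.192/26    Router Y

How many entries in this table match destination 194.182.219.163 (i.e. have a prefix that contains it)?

No listed prefix contains 194.182.219.163.
Total matching entries: 0.

0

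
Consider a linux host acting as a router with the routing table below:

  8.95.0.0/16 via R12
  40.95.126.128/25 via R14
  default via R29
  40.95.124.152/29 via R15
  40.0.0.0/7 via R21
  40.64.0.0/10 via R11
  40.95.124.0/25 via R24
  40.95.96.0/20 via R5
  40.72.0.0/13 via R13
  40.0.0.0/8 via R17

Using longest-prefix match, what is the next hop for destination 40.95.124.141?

Routes whose prefix contains 40.95.124.141:
  0.0.0.0/0 (default, matches everything) -> R29
  40.0.0.0/7 (40.0.0.0 - 41.255.255.255) -> R21
  40.0.0.0/8 (40.0.0.0 - 40.255.255.255) -> R17
  40.64.0.0/10 (40.64.0.0 - 40.127.255.255) -> R11
More-specific entries that do NOT match:
  40.95.124.152/29 (40.95.124.152 - 40.95.124.159) does not contain 40.95.124.141
  40.95.126.128/25 (40.95.126.128 - 40.95.126.255) does not contain 40.95.124.141
  40.95.124.0/25 (40.95.124.0 - 40.95.124.127) does not contain 40.95.124.141
  40.95.96.0/20 (40.95.96.0 - 40.95.111.255) does not contain 40.95.124.141
  8.95.0.0/16 (8.95.0.0 - 8.95.255.255) does not contain 40.95.124.141
  40.72.0.0/13 (40.72.0.0 - 40.79.255.255) does not contain 40.95.124.141
Longest matching prefix is /10 -> next hop R11.

R11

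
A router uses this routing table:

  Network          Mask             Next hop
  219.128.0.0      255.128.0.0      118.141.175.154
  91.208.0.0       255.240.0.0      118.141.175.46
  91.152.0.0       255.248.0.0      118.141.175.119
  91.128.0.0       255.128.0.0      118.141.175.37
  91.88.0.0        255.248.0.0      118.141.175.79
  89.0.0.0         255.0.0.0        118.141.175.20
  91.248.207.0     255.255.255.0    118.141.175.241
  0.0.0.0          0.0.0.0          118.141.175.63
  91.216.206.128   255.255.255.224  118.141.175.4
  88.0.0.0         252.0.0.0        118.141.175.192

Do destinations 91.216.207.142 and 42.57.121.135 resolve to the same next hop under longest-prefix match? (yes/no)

no

91.216.207.142: longest match 91.208.0.0/12 -> 118.141.175.46
42.57.121.135: longest match 0.0.0.0/0 -> 118.141.175.63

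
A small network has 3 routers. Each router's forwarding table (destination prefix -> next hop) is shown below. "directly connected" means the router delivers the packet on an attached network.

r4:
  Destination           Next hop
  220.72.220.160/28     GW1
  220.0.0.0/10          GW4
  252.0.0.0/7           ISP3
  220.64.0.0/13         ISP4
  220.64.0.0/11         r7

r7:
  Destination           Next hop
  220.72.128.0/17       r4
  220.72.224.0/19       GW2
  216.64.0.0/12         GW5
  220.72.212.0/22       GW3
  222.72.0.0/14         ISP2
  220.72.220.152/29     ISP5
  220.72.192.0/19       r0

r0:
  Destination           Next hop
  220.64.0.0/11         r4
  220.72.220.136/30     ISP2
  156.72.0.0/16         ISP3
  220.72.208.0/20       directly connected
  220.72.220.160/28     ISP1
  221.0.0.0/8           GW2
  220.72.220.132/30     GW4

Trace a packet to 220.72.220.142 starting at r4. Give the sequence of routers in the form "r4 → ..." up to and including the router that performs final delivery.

r4 → r7 → r0

At r4: longest match for 220.72.220.142 is 220.64.0.0/11 -> r7
At r7: longest match for 220.72.220.142 is 220.72.192.0/19 -> r0
At r0: longest match for 220.72.220.142 is 220.72.208.0/20 -> directly connected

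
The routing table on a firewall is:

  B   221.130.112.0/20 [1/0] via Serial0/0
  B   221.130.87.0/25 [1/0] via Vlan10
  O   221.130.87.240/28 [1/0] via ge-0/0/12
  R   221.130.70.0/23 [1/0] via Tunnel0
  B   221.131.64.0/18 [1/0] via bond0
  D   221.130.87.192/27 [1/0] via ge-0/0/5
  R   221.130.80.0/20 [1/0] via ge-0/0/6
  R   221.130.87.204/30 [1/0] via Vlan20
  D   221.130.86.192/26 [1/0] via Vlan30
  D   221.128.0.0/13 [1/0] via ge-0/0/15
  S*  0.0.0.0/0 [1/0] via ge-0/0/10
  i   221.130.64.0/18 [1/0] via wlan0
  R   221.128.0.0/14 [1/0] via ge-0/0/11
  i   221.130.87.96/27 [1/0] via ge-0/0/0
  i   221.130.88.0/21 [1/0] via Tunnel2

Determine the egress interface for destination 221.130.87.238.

Routes whose prefix contains 221.130.87.238:
  0.0.0.0/0 (default, matches everything) -> ge-0/0/10
  221.128.0.0/13 (221.128.0.0 - 221.135.255.255) -> ge-0/0/15
  221.128.0.0/14 (221.128.0.0 - 221.131.255.255) -> ge-0/0/11
  221.130.64.0/18 (221.130.64.0 - 221.130.127.255) -> wlan0
  221.130.80.0/20 (221.130.80.0 - 221.130.95.255) -> ge-0/0/6
More-specific entries that do NOT match:
  221.130.87.204/30 (221.130.87.204 - 221.130.87.207) does not contain 221.130.87.238
  221.130.87.240/28 (221.130.87.240 - 221.130.87.255) does not contain 221.130.87.238
  221.130.87.192/27 (221.130.87.192 - 221.130.87.223) does not contain 221.130.87.238
  221.130.87.96/27 (221.130.87.96 - 221.130.87.127) does not contain 221.130.87.238
  221.130.86.192/26 (221.130.86.192 - 221.130.86.255) does not contain 221.130.87.238
  221.130.87.0/25 (221.130.87.0 - 221.130.87.127) does not contain 221.130.87.238
  221.130.70.0/23 (221.130.70.0 - 221.130.71.255) does not contain 221.130.87.238
  221.130.88.0/21 (221.130.88.0 - 221.130.95.255) does not contain 221.130.87.238
Longest matching prefix is /20 -> interface ge-0/0/6.

ge-0/0/6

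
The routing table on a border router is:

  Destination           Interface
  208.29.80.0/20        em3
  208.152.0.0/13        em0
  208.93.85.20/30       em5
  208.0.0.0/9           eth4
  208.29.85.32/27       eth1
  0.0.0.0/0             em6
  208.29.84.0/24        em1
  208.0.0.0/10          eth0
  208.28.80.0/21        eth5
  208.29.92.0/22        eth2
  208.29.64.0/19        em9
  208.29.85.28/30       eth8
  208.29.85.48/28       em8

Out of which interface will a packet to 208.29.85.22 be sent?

Routes whose prefix contains 208.29.85.22:
  0.0.0.0/0 (default, matches everything) -> em6
  208.0.0.0/9 (208.0.0.0 - 208.127.255.255) -> eth4
  208.0.0.0/10 (208.0.0.0 - 208.63.255.255) -> eth0
  208.29.64.0/19 (208.29.64.0 - 208.29.95.255) -> em9
  208.29.80.0/20 (208.29.80.0 - 208.29.95.255) -> em3
More-specific entries that do NOT match:
  208.93.85.20/30 (208.93.85.20 - 208.93.85.23) does not contain 208.29.85.22
  208.29.85.28/30 (208.29.85.28 - 208.29.85.31) does not contain 208.29.85.22
  208.29.85.48/28 (208.29.85.48 - 208.29.85.63) does not contain 208.29.85.22
  208.29.85.32/27 (208.29.85.32 - 208.29.85.63) does not contain 208.29.85.22
  208.29.84.0/24 (208.29.84.0 - 208.29.84.255) does not contain 208.29.85.22
  208.29.92.0/22 (208.29.92.0 - 208.29.95.255) does not contain 208.29.85.22
  208.28.80.0/21 (208.28.80.0 - 208.28.87.255) does not contain 208.29.85.22
Longest matching prefix is /20 -> interface em3.

em3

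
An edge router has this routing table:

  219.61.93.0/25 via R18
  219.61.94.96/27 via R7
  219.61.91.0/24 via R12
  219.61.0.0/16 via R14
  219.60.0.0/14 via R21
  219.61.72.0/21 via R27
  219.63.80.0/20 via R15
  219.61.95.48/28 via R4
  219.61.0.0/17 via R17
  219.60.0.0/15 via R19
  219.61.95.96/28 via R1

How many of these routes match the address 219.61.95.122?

Prefixes containing 219.61.95.122:
  219.60.0.0/14 (219.60.0.0 - 219.63.255.255)
  219.60.0.0/15 (219.60.0.0 - 219.61.255.255)
  219.61.0.0/16 (219.61.0.0 - 219.61.255.255)
  219.61.0.0/17 (219.61.0.0 - 219.61.127.255)
Total matching entries: 4.

4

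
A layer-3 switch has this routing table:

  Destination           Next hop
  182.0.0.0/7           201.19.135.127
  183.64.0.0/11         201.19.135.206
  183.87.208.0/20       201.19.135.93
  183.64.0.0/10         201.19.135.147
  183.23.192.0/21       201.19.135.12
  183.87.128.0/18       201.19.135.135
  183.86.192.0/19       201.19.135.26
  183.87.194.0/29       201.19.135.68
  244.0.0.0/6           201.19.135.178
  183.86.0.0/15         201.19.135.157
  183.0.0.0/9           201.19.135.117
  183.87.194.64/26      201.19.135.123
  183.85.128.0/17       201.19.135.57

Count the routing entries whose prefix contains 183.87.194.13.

5

Prefixes containing 183.87.194.13:
  182.0.0.0/7 (182.0.0.0 - 183.255.255.255)
  183.0.0.0/9 (183.0.0.0 - 183.127.255.255)
  183.64.0.0/10 (183.64.0.0 - 183.127.255.255)
  183.64.0.0/11 (183.64.0.0 - 183.95.255.255)
  183.86.0.0/15 (183.86.0.0 - 183.87.255.255)
Total matching entries: 5.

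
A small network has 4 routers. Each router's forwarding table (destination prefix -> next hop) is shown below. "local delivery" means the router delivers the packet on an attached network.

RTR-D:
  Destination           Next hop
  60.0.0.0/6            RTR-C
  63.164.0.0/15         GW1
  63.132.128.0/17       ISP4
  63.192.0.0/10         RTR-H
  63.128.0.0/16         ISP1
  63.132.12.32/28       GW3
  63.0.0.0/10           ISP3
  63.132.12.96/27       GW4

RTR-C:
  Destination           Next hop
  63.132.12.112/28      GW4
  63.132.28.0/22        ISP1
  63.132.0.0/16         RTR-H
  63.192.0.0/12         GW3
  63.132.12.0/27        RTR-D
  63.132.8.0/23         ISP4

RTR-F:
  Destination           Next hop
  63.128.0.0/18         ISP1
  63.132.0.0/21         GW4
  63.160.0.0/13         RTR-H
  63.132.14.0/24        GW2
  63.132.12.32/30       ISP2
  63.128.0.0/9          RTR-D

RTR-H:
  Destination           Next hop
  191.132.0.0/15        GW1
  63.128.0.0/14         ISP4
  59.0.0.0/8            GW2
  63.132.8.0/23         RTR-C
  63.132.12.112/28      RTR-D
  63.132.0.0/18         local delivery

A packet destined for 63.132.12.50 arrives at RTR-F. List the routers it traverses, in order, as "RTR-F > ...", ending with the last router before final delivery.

At RTR-F: longest match for 63.132.12.50 is 63.128.0.0/9 -> RTR-D
At RTR-D: longest match for 63.132.12.50 is 60.0.0.0/6 -> RTR-C
At RTR-C: longest match for 63.132.12.50 is 63.132.0.0/16 -> RTR-H
At RTR-H: longest match for 63.132.12.50 is 63.132.0.0/18 -> local delivery

RTR-F > RTR-D > RTR-C > RTR-H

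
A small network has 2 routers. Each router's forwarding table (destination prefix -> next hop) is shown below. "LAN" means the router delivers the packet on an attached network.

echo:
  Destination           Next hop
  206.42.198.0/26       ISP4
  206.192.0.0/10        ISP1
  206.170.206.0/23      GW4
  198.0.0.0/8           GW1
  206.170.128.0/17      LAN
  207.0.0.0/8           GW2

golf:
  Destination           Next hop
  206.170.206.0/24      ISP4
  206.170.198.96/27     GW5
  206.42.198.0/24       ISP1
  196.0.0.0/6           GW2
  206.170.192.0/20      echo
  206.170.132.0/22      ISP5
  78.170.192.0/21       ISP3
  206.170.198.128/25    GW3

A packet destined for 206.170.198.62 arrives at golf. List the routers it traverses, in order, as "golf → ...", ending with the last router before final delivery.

golf → echo

At golf: longest match for 206.170.198.62 is 206.170.192.0/20 -> echo
At echo: longest match for 206.170.198.62 is 206.170.128.0/17 -> LAN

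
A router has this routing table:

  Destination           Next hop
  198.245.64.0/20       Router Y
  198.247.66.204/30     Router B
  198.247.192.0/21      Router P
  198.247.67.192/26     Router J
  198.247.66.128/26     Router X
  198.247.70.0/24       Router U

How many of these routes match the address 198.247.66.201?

No listed prefix contains 198.247.66.201.
Total matching entries: 0.

0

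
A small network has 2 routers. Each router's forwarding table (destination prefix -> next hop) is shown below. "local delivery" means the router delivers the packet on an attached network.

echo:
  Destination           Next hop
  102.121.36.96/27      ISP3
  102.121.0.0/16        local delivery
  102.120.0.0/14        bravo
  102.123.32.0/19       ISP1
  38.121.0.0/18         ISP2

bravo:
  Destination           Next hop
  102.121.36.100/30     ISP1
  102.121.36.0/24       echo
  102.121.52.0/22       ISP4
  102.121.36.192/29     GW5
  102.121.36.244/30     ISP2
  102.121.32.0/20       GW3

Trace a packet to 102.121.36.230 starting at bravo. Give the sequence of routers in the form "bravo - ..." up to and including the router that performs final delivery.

At bravo: longest match for 102.121.36.230 is 102.121.36.0/24 -> echo
At echo: longest match for 102.121.36.230 is 102.121.0.0/16 -> local delivery

bravo - echo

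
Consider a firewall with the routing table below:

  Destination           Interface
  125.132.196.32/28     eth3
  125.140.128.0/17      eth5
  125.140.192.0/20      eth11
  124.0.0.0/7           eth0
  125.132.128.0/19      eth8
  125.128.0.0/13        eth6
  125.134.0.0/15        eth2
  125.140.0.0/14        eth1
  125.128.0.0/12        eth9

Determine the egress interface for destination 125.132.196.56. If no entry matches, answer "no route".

eth6

Routes whose prefix contains 125.132.196.56:
  124.0.0.0/7 (124.0.0.0 - 125.255.255.255) -> eth0
  125.128.0.0/12 (125.128.0.0 - 125.143.255.255) -> eth9
  125.128.0.0/13 (125.128.0.0 - 125.135.255.255) -> eth6
More-specific entries that do NOT match:
  125.132.196.32/28 (125.132.196.32 - 125.132.196.47) does not contain 125.132.196.56
  125.140.192.0/20 (125.140.192.0 - 125.140.207.255) does not contain 125.132.196.56
  125.132.128.0/19 (125.132.128.0 - 125.132.159.255) does not contain 125.132.196.56
  125.140.128.0/17 (125.140.128.0 - 125.140.255.255) does not contain 125.132.196.56
  125.134.0.0/15 (125.134.0.0 - 125.135.255.255) does not contain 125.132.196.56
  125.140.0.0/14 (125.140.0.0 - 125.143.255.255) does not contain 125.132.196.56
Longest matching prefix is /13 -> interface eth6.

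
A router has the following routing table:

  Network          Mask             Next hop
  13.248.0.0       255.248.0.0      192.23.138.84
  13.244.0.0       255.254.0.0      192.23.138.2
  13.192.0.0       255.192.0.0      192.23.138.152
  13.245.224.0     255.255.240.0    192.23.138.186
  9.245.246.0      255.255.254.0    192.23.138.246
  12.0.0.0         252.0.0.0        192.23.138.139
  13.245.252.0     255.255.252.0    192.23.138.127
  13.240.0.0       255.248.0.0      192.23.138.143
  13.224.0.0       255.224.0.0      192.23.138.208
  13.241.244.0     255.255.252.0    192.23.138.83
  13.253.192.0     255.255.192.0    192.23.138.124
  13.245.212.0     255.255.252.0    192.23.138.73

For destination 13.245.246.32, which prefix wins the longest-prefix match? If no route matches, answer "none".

13.244.0.0/15

Entries matching 13.245.246.32:
  12.0.0.0/6 (12.0.0.0 - 15.255.255.255)
  13.192.0.0/10 (13.192.0.0 - 13.255.255.255)
  13.224.0.0/11 (13.224.0.0 - 13.255.255.255)
  13.240.0.0/13 (13.240.0.0 - 13.247.255.255)
  13.244.0.0/15 (13.244.0.0 - 13.245.255.255)
Most specific is 13.244.0.0/15.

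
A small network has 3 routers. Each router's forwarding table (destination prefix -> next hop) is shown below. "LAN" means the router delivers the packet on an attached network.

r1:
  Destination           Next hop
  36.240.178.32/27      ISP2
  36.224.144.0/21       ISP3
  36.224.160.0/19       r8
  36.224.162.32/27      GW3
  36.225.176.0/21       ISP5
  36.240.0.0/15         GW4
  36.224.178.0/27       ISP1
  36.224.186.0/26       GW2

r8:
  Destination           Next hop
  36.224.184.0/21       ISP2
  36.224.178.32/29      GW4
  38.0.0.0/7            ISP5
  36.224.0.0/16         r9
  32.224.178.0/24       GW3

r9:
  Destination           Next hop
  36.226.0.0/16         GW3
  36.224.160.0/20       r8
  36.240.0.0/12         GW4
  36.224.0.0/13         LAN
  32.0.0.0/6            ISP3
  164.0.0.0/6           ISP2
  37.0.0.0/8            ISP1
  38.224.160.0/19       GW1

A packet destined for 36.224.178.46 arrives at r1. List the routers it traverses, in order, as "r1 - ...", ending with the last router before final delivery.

r1 - r8 - r9

At r1: longest match for 36.224.178.46 is 36.224.160.0/19 -> r8
At r8: longest match for 36.224.178.46 is 36.224.0.0/16 -> r9
At r9: longest match for 36.224.178.46 is 36.224.0.0/13 -> LAN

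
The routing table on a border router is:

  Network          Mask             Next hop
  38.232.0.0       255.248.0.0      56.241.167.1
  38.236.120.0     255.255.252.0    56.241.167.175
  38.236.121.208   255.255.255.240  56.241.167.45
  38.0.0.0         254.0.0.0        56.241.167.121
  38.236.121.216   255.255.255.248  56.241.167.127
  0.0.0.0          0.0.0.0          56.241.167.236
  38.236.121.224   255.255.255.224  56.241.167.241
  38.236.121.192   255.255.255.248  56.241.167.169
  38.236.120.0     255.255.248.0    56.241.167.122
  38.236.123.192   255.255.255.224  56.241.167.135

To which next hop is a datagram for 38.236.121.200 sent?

Routes whose prefix contains 38.236.121.200:
  0.0.0.0/0 (default, matches everything) -> 56.241.167.236
  38.0.0.0/7 (38.0.0.0 - 39.255.255.255) -> 56.241.167.121
  38.232.0.0/13 (38.232.0.0 - 38.239.255.255) -> 56.241.167.1
  38.236.120.0/21 (38.236.120.0 - 38.236.127.255) -> 56.241.167.122
  38.236.120.0/22 (38.236.120.0 - 38.236.123.255) -> 56.241.167.175
More-specific entries that do NOT match:
  38.236.121.216/29 (38.236.121.216 - 38.236.121.223) does not contain 38.236.121.200
  38.236.121.192/29 (38.236.121.192 - 38.236.121.199) does not contain 38.236.121.200
  38.236.121.208/28 (38.236.121.208 - 38.236.121.223) does not contain 38.236.121.200
  38.236.121.224/27 (38.236.121.224 - 38.236.121.255) does not contain 38.236.121.200
  38.236.123.192/27 (38.236.123.192 - 38.236.123.223) does not contain 38.236.121.200
Longest matching prefix is /22 -> next hop 56.241.167.175.

56.241.167.175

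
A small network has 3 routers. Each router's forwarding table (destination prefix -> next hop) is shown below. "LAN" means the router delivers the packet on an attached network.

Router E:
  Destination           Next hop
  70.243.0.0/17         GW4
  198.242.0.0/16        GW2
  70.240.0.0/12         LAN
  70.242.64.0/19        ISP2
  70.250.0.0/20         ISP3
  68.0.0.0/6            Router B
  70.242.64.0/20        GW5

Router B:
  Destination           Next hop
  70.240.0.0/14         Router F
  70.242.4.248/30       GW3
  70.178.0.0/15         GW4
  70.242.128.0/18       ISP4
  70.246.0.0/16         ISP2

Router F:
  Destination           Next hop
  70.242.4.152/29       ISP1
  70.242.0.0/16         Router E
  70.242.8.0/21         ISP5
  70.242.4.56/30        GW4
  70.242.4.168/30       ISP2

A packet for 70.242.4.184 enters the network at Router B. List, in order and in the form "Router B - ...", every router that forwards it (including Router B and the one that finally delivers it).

At Router B: longest match for 70.242.4.184 is 70.240.0.0/14 -> Router F
At Router F: longest match for 70.242.4.184 is 70.242.0.0/16 -> Router E
At Router E: longest match for 70.242.4.184 is 70.240.0.0/12 -> LAN

Router B - Router F - Router E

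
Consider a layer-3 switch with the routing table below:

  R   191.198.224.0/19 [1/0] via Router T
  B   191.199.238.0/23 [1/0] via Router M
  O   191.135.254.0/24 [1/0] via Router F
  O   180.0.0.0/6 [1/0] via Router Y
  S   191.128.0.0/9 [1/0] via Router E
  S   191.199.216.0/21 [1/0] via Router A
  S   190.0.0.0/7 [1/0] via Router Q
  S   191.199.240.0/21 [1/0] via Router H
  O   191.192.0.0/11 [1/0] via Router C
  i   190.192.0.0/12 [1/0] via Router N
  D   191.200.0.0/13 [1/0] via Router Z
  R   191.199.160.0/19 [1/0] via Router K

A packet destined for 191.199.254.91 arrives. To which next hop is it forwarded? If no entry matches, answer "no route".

Router C

Routes whose prefix contains 191.199.254.91:
  190.0.0.0/7 (190.0.0.0 - 191.255.255.255) -> Router Q
  191.128.0.0/9 (191.128.0.0 - 191.255.255.255) -> Router E
  191.192.0.0/11 (191.192.0.0 - 191.223.255.255) -> Router C
More-specific entries that do NOT match:
  191.135.254.0/24 (191.135.254.0 - 191.135.254.255) does not contain 191.199.254.91
  191.199.238.0/23 (191.199.238.0 - 191.199.239.255) does not contain 191.199.254.91
  191.199.216.0/21 (191.199.216.0 - 191.199.223.255) does not contain 191.199.254.91
  191.199.240.0/21 (191.199.240.0 - 191.199.247.255) does not contain 191.199.254.91
  191.198.224.0/19 (191.198.224.0 - 191.198.255.255) does not contain 191.199.254.91
  191.199.160.0/19 (191.199.160.0 - 191.199.191.255) does not contain 191.199.254.91
  191.200.0.0/13 (191.200.0.0 - 191.207.255.255) does not contain 191.199.254.91
  190.192.0.0/12 (190.192.0.0 - 190.207.255.255) does not contain 191.199.254.91
Longest matching prefix is /11 -> next hop Router C.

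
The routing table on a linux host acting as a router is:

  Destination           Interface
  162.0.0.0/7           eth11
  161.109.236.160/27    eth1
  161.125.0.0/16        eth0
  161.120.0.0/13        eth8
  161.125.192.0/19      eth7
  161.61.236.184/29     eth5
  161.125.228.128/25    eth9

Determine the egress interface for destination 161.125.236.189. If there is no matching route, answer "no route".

Routes whose prefix contains 161.125.236.189:
  161.120.0.0/13 (161.120.0.0 - 161.127.255.255) -> eth8
  161.125.0.0/16 (161.125.0.0 - 161.125.255.255) -> eth0
More-specific entries that do NOT match:
  161.61.236.184/29 (161.61.236.184 - 161.61.236.191) does not contain 161.125.236.189
  161.109.236.160/27 (161.109.236.160 - 161.109.236.191) does not contain 161.125.236.189
  161.125.228.128/25 (161.125.228.128 - 161.125.228.255) does not contain 161.125.236.189
  161.125.192.0/19 (161.125.192.0 - 161.125.223.255) does not contain 161.125.236.189
Longest matching prefix is /16 -> interface eth0.

eth0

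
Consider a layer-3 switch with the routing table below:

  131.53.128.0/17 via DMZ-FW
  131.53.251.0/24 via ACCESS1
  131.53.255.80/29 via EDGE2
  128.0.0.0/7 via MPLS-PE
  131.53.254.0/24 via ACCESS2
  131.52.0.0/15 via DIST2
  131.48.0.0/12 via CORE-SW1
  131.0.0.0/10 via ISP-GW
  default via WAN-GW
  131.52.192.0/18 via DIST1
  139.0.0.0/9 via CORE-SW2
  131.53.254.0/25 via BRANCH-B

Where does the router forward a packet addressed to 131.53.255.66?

Routes whose prefix contains 131.53.255.66:
  0.0.0.0/0 (default, matches everything) -> WAN-GW
  131.0.0.0/10 (131.0.0.0 - 131.63.255.255) -> ISP-GW
  131.48.0.0/12 (131.48.0.0 - 131.63.255.255) -> CORE-SW1
  131.52.0.0/15 (131.52.0.0 - 131.53.255.255) -> DIST2
  131.53.128.0/17 (131.53.128.0 - 131.53.255.255) -> DMZ-FW
More-specific entries that do NOT match:
  131.53.255.80/29 (131.53.255.80 - 131.53.255.87) does not contain 131.53.255.66
  131.53.254.0/25 (131.53.254.0 - 131.53.254.127) does not contain 131.53.255.66
  131.53.251.0/24 (131.53.251.0 - 131.53.251.255) does not contain 131.53.255.66
  131.53.254.0/24 (131.53.254.0 - 131.53.254.255) does not contain 131.53.255.66
  131.52.192.0/18 (131.52.192.0 - 131.52.255.255) does not contain 131.53.255.66
Longest matching prefix is /17 -> next hop DMZ-FW.

DMZ-FW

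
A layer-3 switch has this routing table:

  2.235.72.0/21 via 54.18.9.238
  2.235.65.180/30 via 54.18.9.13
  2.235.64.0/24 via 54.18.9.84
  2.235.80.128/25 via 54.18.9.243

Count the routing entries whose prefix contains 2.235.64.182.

Prefixes containing 2.235.64.182:
  2.235.64.0/24 (2.235.64.0 - 2.235.64.255)
Total matching entries: 1.

1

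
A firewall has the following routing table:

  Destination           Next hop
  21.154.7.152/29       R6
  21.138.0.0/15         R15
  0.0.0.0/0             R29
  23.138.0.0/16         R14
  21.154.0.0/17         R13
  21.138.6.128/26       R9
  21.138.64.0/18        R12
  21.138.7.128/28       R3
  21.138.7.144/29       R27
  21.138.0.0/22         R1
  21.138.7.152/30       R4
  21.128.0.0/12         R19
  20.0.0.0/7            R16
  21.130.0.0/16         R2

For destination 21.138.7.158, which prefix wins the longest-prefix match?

Entries matching 21.138.7.158:
  0.0.0.0/0 (default, matches everything)
  20.0.0.0/7 (20.0.0.0 - 21.255.255.255)
  21.128.0.0/12 (21.128.0.0 - 21.143.255.255)
  21.138.0.0/15 (21.138.0.0 - 21.139.255.255)
Most specific is 21.138.0.0/15.

21.138.0.0/15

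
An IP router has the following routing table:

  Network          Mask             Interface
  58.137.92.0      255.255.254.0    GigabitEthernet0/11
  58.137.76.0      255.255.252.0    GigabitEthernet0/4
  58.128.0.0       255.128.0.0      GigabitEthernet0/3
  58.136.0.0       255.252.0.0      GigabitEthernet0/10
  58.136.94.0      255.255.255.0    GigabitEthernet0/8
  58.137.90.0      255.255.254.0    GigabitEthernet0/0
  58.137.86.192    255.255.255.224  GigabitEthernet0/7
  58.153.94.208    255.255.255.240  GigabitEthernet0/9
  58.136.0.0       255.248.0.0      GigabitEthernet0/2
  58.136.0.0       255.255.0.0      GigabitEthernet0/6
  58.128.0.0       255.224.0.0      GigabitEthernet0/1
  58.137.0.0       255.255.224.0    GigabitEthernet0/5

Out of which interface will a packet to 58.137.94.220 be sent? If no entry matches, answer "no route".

GigabitEthernet0/10

Routes whose prefix contains 58.137.94.220:
  58.128.0.0/9 (58.128.0.0 - 58.255.255.255) -> GigabitEthernet0/3
  58.128.0.0/11 (58.128.0.0 - 58.159.255.255) -> GigabitEthernet0/1
  58.136.0.0/13 (58.136.0.0 - 58.143.255.255) -> GigabitEthernet0/2
  58.136.0.0/14 (58.136.0.0 - 58.139.255.255) -> GigabitEthernet0/10
More-specific entries that do NOT match:
  58.153.94.208/28 (58.153.94.208 - 58.153.94.223) does not contain 58.137.94.220
  58.137.86.192/27 (58.137.86.192 - 58.137.86.223) does not contain 58.137.94.220
  58.136.94.0/24 (58.136.94.0 - 58.136.94.255) does not contain 58.137.94.220
  58.137.92.0/23 (58.137.92.0 - 58.137.93.255) does not contain 58.137.94.220
  58.137.90.0/23 (58.137.90.0 - 58.137.91.255) does not contain 58.137.94.220
  58.137.76.0/22 (58.137.76.0 - 58.137.79.255) does not contain 58.137.94.220
  58.137.0.0/19 (58.137.0.0 - 58.137.31.255) does not contain 58.137.94.220
  58.136.0.0/16 (58.136.0.0 - 58.136.255.255) does not contain 58.137.94.220
Longest matching prefix is /14 -> interface GigabitEthernet0/10.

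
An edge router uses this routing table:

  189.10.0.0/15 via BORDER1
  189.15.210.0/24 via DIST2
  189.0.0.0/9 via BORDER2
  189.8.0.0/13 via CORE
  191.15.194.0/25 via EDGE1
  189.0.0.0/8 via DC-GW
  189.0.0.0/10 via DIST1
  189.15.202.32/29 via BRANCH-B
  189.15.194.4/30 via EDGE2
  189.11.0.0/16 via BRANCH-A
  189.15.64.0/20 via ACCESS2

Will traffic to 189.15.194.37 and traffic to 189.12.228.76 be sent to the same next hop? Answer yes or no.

yes

189.15.194.37: longest match 189.8.0.0/13 -> CORE
189.12.228.76: longest match 189.8.0.0/13 -> CORE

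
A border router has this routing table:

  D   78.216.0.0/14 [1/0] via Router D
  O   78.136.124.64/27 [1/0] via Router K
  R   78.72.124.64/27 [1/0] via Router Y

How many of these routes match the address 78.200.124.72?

0

No listed prefix contains 78.200.124.72.
Total matching entries: 0.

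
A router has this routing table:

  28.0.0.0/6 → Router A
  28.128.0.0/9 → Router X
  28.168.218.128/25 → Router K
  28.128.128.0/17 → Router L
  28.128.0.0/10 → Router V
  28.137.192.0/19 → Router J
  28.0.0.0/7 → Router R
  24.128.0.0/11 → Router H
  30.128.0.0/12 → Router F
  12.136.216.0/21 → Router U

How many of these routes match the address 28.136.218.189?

4

Prefixes containing 28.136.218.189:
  28.0.0.0/6 (28.0.0.0 - 31.255.255.255)
  28.0.0.0/7 (28.0.0.0 - 29.255.255.255)
  28.128.0.0/9 (28.128.0.0 - 28.255.255.255)
  28.128.0.0/10 (28.128.0.0 - 28.191.255.255)
Total matching entries: 4.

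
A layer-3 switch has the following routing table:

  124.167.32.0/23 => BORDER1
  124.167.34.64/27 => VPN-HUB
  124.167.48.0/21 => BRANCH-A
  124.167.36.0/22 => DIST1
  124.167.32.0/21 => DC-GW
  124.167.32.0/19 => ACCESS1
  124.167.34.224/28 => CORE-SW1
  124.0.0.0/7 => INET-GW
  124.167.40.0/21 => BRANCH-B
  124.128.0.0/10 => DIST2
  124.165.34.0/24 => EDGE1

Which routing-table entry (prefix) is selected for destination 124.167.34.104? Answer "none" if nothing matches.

124.167.32.0/21

Entries matching 124.167.34.104:
  124.0.0.0/7 (124.0.0.0 - 125.255.255.255)
  124.128.0.0/10 (124.128.0.0 - 124.191.255.255)
  124.167.32.0/19 (124.167.32.0 - 124.167.63.255)
  124.167.32.0/21 (124.167.32.0 - 124.167.39.255)
Most specific is 124.167.32.0/21.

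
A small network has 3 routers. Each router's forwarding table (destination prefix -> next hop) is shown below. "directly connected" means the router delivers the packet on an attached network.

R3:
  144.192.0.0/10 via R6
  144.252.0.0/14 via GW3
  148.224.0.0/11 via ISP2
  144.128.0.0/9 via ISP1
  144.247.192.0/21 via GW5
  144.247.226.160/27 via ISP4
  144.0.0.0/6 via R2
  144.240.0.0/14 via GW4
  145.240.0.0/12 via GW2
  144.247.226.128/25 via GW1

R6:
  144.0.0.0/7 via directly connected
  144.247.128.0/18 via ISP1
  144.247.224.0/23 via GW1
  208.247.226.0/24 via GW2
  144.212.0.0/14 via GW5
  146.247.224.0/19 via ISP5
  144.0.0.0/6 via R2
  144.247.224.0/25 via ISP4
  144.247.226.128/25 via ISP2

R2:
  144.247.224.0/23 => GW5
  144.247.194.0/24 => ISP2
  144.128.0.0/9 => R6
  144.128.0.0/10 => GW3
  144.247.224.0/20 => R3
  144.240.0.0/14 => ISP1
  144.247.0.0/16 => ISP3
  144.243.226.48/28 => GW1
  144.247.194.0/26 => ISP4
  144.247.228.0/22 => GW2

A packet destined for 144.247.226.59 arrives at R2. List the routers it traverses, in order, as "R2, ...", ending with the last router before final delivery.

At R2: longest match for 144.247.226.59 is 144.247.224.0/20 -> R3
At R3: longest match for 144.247.226.59 is 144.192.0.0/10 -> R6
At R6: longest match for 144.247.226.59 is 144.0.0.0/7 -> directly connected

R2, R3, R6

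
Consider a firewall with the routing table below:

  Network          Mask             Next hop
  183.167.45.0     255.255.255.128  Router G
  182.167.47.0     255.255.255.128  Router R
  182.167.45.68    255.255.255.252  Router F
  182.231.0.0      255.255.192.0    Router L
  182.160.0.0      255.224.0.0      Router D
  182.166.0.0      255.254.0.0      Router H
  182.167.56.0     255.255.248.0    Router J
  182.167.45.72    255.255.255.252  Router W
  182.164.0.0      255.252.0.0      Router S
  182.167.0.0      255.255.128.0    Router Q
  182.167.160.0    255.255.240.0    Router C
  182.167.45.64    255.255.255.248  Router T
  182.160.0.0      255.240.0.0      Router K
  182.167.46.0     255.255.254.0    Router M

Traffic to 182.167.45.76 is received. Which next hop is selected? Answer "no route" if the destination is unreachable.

Routes whose prefix contains 182.167.45.76:
  182.160.0.0/11 (182.160.0.0 - 182.191.255.255) -> Router D
  182.160.0.0/12 (182.160.0.0 - 182.175.255.255) -> Router K
  182.164.0.0/14 (182.164.0.0 - 182.167.255.255) -> Router S
  182.166.0.0/15 (182.166.0.0 - 182.167.255.255) -> Router H
  182.167.0.0/17 (182.167.0.0 - 182.167.127.255) -> Router Q
More-specific entries that do NOT match:
  182.167.45.68/30 (182.167.45.68 - 182.167.45.71) does not contain 182.167.45.76
  182.167.45.72/30 (182.167.45.72 - 182.167.45.75) does not contain 182.167.45.76
  182.167.45.64/29 (182.167.45.64 - 182.167.45.71) does not contain 182.167.45.76
  183.167.45.0/25 (183.167.45.0 - 183.167.45.127) does not contain 182.167.45.76
  182.167.47.0/25 (182.167.47.0 - 182.167.47.127) does not contain 182.167.45.76
  182.167.46.0/23 (182.167.46.0 - 182.167.47.255) does not contain 182.167.45.76
  182.167.56.0/21 (182.167.56.0 - 182.167.63.255) does not contain 182.167.45.76
  182.167.160.0/20 (182.167.160.0 - 182.167.175.255) does not contain 182.167.45.76
  182.231.0.0/18 (182.231.0.0 - 182.231.63.255) does not contain 182.167.45.76
Longest matching prefix is /17 -> next hop Router Q.

Router Q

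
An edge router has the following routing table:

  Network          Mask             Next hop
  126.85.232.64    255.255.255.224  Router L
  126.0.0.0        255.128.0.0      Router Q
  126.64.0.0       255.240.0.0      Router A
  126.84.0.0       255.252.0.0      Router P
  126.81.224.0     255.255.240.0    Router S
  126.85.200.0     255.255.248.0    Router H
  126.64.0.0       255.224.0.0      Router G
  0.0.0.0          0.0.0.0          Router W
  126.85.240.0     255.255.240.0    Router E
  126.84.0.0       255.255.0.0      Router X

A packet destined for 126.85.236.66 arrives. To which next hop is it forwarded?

Router P

Routes whose prefix contains 126.85.236.66:
  0.0.0.0/0 (default, matches everything) -> Router W
  126.0.0.0/9 (126.0.0.0 - 126.127.255.255) -> Router Q
  126.64.0.0/11 (126.64.0.0 - 126.95.255.255) -> Router G
  126.84.0.0/14 (126.84.0.0 - 126.87.255.255) -> Router P
More-specific entries that do NOT match:
  126.85.232.64/27 (126.85.232.64 - 126.85.232.95) does not contain 126.85.236.66
  126.85.200.0/21 (126.85.200.0 - 126.85.207.255) does not contain 126.85.236.66
  126.81.224.0/20 (126.81.224.0 - 126.81.239.255) does not contain 126.85.236.66
  126.85.240.0/20 (126.85.240.0 - 126.85.255.255) does not contain 126.85.236.66
  126.84.0.0/16 (126.84.0.0 - 126.84.255.255) does not contain 126.85.236.66
Longest matching prefix is /14 -> next hop Router P.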